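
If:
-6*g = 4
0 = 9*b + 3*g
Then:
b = 2/9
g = -2/3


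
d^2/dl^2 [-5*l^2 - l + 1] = -10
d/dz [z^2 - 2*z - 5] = 2*z - 2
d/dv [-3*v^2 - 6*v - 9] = -6*v - 6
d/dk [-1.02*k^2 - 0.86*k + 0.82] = -2.04*k - 0.86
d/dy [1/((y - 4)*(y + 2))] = 2*(1 - y)/(y^4 - 4*y^3 - 12*y^2 + 32*y + 64)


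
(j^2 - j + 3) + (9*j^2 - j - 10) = 10*j^2 - 2*j - 7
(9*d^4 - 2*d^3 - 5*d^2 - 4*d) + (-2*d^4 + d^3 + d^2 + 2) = 7*d^4 - d^3 - 4*d^2 - 4*d + 2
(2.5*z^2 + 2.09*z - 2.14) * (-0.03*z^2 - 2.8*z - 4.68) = -0.075*z^4 - 7.0627*z^3 - 17.4878*z^2 - 3.7892*z + 10.0152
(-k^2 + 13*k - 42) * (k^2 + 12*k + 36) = -k^4 + k^3 + 78*k^2 - 36*k - 1512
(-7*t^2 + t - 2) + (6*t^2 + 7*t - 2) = -t^2 + 8*t - 4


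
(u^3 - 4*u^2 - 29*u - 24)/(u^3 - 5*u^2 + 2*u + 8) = (u^2 - 5*u - 24)/(u^2 - 6*u + 8)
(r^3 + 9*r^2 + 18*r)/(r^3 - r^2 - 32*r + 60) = r*(r + 3)/(r^2 - 7*r + 10)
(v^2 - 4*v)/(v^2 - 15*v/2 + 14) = 2*v/(2*v - 7)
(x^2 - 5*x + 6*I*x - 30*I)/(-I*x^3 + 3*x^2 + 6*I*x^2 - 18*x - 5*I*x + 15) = (I*x - 6)/(x^2 + x*(-1 + 3*I) - 3*I)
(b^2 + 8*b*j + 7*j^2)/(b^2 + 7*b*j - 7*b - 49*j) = (b + j)/(b - 7)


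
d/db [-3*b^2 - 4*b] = -6*b - 4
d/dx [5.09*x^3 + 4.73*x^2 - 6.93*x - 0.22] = 15.27*x^2 + 9.46*x - 6.93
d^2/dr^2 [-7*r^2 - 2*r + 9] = -14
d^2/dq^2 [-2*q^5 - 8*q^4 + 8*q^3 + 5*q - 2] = 8*q*(-5*q^2 - 12*q + 6)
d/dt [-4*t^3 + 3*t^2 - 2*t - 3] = -12*t^2 + 6*t - 2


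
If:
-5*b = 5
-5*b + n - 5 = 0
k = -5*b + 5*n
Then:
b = -1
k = 5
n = 0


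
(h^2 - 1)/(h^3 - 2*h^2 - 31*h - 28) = (h - 1)/(h^2 - 3*h - 28)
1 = 1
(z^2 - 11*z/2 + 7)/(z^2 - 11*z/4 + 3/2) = 2*(2*z - 7)/(4*z - 3)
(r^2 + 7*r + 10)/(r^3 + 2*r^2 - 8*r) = (r^2 + 7*r + 10)/(r*(r^2 + 2*r - 8))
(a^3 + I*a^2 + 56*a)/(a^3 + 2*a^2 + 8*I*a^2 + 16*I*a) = (a - 7*I)/(a + 2)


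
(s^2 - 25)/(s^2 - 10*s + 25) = (s + 5)/(s - 5)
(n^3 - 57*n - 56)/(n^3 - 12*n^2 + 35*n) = (n^3 - 57*n - 56)/(n*(n^2 - 12*n + 35))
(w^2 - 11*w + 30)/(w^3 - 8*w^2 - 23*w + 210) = (w - 5)/(w^2 - 2*w - 35)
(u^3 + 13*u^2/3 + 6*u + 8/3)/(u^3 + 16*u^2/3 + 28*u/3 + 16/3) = (u + 1)/(u + 2)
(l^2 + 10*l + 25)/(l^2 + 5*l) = (l + 5)/l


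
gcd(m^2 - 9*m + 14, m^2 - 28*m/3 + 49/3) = m - 7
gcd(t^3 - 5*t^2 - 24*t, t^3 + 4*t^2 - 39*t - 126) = t + 3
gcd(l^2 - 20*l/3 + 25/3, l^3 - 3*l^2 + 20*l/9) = l - 5/3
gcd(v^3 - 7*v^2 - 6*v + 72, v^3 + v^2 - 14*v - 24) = v^2 - v - 12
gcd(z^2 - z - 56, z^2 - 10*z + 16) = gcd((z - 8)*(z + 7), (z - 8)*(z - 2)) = z - 8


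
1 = 1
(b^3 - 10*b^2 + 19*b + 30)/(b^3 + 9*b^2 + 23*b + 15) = (b^2 - 11*b + 30)/(b^2 + 8*b + 15)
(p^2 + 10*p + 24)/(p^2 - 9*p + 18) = (p^2 + 10*p + 24)/(p^2 - 9*p + 18)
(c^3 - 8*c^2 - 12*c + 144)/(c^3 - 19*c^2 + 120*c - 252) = (c + 4)/(c - 7)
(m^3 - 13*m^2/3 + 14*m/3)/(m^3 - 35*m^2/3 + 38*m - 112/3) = m*(3*m - 7)/(3*m^2 - 29*m + 56)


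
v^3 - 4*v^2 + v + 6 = (v - 3)*(v - 2)*(v + 1)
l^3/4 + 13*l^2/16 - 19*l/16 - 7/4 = (l/4 + 1)*(l - 7/4)*(l + 1)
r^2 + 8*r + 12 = (r + 2)*(r + 6)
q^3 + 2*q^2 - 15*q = q*(q - 3)*(q + 5)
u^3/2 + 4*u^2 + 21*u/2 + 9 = (u/2 + 1)*(u + 3)^2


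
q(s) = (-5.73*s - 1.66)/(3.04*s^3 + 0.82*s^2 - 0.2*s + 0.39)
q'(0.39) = 9.40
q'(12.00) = 0.00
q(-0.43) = 2.08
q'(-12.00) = -0.00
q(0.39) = -6.31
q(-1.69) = -0.69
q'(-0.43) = -19.06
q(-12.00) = -0.01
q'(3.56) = 0.08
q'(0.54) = 10.18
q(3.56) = -0.15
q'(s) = (-5.73*s - 1.66)*(-9.12*s^2 - 1.64*s + 0.2)/(3.04*s^3 + 0.82*s^2 - 0.2*s + 0.39)^2 - 5.73/(3.04*s^3 + 0.82*s^2 - 0.2*s + 0.39)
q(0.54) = -4.76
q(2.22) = -0.39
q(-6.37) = -0.05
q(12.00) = -0.01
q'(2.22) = 0.35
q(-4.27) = -0.10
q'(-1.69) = -0.88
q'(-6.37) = -0.01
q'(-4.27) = -0.05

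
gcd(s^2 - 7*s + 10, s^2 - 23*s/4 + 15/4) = s - 5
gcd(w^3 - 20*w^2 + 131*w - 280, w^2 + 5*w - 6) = 1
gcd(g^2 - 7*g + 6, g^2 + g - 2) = g - 1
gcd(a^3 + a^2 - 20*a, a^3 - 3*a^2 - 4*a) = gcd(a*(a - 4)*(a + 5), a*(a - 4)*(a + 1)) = a^2 - 4*a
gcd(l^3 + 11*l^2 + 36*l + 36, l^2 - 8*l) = 1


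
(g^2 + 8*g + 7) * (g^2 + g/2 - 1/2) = g^4 + 17*g^3/2 + 21*g^2/2 - g/2 - 7/2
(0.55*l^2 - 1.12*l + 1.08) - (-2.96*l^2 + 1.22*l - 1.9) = 3.51*l^2 - 2.34*l + 2.98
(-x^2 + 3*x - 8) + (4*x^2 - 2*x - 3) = 3*x^2 + x - 11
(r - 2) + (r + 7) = 2*r + 5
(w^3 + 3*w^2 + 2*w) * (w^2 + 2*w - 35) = w^5 + 5*w^4 - 27*w^3 - 101*w^2 - 70*w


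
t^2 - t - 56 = (t - 8)*(t + 7)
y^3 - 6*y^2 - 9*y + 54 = (y - 6)*(y - 3)*(y + 3)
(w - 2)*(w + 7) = w^2 + 5*w - 14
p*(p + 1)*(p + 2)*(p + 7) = p^4 + 10*p^3 + 23*p^2 + 14*p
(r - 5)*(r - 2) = r^2 - 7*r + 10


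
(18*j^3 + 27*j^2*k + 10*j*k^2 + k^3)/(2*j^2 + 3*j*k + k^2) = (18*j^2 + 9*j*k + k^2)/(2*j + k)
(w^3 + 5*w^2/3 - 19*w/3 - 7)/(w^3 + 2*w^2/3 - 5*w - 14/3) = (w + 3)/(w + 2)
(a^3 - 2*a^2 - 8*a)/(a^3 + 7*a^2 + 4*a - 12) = a*(a - 4)/(a^2 + 5*a - 6)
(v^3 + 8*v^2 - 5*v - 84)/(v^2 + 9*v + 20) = (v^2 + 4*v - 21)/(v + 5)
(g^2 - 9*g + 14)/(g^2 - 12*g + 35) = (g - 2)/(g - 5)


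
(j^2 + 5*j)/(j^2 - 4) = j*(j + 5)/(j^2 - 4)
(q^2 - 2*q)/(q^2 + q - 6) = q/(q + 3)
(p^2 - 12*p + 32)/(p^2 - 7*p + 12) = (p - 8)/(p - 3)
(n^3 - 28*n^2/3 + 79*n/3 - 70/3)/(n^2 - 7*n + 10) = n - 7/3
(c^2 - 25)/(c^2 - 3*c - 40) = (c - 5)/(c - 8)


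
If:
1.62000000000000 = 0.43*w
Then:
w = 3.77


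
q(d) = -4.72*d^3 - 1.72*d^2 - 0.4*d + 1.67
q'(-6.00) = -489.52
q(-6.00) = 961.67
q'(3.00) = -138.16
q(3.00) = -142.45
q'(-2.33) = -69.26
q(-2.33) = 52.97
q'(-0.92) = -9.22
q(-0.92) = 4.26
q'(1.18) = -24.18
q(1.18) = -8.95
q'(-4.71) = -298.32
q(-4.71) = 458.58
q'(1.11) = -21.66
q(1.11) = -7.35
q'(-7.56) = -783.69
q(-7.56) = 1945.81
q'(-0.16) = -0.21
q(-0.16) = 1.71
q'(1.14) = -22.72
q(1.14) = -8.01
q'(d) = -14.16*d^2 - 3.44*d - 0.4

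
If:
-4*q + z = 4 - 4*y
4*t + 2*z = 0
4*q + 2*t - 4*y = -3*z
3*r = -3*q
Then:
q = y - 2/3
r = 2/3 - y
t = -2/3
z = 4/3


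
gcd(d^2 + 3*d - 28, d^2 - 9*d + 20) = d - 4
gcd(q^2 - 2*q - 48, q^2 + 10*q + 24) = q + 6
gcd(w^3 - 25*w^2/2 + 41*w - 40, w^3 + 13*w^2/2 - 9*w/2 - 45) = w - 5/2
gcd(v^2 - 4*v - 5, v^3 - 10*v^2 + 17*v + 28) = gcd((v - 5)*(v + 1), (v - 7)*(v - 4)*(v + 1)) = v + 1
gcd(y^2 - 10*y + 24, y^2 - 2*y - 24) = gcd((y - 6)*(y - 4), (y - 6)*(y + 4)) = y - 6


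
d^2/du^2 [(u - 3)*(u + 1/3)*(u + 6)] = 6*u + 20/3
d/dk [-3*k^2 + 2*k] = 2 - 6*k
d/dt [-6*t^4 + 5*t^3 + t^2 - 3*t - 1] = -24*t^3 + 15*t^2 + 2*t - 3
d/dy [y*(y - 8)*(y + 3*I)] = 3*y^2 + y*(-16 + 6*I) - 24*I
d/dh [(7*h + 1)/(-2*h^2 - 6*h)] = (7*h^2 + 2*h + 3)/(2*h^2*(h^2 + 6*h + 9))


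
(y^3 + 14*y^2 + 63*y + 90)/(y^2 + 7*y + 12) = (y^2 + 11*y + 30)/(y + 4)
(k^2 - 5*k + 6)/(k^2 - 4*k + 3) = (k - 2)/(k - 1)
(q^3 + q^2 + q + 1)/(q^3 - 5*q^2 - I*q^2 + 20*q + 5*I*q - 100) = (q^3 + q^2 + q + 1)/(q^3 - q^2*(5 + I) + 5*q*(4 + I) - 100)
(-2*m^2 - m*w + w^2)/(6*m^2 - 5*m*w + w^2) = (m + w)/(-3*m + w)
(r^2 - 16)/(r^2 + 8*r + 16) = (r - 4)/(r + 4)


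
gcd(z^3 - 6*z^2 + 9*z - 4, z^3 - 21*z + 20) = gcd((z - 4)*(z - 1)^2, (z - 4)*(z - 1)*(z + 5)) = z^2 - 5*z + 4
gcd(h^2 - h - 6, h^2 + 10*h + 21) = 1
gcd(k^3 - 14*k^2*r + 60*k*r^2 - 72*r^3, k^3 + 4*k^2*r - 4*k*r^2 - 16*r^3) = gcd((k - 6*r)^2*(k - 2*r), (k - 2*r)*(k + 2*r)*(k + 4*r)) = -k + 2*r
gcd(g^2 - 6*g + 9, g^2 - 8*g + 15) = g - 3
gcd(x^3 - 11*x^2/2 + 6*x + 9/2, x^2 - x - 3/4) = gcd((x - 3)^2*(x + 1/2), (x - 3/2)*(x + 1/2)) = x + 1/2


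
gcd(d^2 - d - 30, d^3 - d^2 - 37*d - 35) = d + 5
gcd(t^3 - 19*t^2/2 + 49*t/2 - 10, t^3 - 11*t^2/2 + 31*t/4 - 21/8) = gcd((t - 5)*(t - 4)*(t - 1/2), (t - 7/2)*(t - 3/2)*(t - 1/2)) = t - 1/2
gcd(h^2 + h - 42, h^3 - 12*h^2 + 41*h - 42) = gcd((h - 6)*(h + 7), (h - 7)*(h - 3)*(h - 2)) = 1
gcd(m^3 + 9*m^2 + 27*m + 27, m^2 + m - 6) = m + 3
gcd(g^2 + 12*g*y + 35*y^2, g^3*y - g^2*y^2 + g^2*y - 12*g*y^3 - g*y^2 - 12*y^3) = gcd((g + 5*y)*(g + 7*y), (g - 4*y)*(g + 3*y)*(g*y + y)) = 1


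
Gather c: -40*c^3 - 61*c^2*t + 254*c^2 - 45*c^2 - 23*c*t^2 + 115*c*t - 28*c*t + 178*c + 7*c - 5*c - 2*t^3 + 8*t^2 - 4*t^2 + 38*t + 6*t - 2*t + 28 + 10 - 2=-40*c^3 + c^2*(209 - 61*t) + c*(-23*t^2 + 87*t + 180) - 2*t^3 + 4*t^2 + 42*t + 36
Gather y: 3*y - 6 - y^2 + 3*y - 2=-y^2 + 6*y - 8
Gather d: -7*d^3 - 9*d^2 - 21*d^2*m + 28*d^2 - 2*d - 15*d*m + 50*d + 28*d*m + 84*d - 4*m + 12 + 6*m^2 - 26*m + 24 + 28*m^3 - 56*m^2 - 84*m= -7*d^3 + d^2*(19 - 21*m) + d*(13*m + 132) + 28*m^3 - 50*m^2 - 114*m + 36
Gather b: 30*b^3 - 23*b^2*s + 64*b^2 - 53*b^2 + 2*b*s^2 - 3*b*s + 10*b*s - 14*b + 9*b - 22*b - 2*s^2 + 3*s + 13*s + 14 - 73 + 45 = 30*b^3 + b^2*(11 - 23*s) + b*(2*s^2 + 7*s - 27) - 2*s^2 + 16*s - 14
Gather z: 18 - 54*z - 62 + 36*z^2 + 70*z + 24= 36*z^2 + 16*z - 20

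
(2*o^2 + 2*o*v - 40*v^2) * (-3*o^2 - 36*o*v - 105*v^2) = -6*o^4 - 78*o^3*v - 162*o^2*v^2 + 1230*o*v^3 + 4200*v^4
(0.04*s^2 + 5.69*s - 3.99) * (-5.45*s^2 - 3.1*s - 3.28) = -0.218*s^4 - 31.1345*s^3 + 3.9753*s^2 - 6.2942*s + 13.0872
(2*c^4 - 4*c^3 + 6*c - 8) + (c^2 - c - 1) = 2*c^4 - 4*c^3 + c^2 + 5*c - 9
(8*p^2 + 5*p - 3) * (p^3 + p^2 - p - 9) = 8*p^5 + 13*p^4 - 6*p^3 - 80*p^2 - 42*p + 27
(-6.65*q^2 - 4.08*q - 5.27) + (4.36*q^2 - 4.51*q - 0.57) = -2.29*q^2 - 8.59*q - 5.84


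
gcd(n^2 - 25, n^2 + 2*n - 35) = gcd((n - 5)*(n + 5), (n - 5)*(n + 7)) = n - 5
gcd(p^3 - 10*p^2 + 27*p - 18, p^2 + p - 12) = p - 3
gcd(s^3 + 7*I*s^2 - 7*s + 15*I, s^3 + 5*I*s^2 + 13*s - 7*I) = s - I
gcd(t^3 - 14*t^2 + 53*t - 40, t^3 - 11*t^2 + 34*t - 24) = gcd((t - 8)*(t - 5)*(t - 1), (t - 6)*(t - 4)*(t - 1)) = t - 1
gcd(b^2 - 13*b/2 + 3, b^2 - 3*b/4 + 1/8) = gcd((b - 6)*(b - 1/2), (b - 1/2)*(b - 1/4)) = b - 1/2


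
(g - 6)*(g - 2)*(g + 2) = g^3 - 6*g^2 - 4*g + 24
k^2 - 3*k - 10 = (k - 5)*(k + 2)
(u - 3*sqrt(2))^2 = u^2 - 6*sqrt(2)*u + 18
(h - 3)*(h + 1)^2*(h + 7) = h^4 + 6*h^3 - 12*h^2 - 38*h - 21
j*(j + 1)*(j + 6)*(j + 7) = j^4 + 14*j^3 + 55*j^2 + 42*j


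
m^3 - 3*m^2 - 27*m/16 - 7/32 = (m - 7/2)*(m + 1/4)^2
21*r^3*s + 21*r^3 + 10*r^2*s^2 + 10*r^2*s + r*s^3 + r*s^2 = (3*r + s)*(7*r + s)*(r*s + r)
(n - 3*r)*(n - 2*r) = n^2 - 5*n*r + 6*r^2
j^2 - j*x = j*(j - x)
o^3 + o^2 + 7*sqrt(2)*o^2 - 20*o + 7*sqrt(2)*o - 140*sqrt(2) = (o - 4)*(o + 5)*(o + 7*sqrt(2))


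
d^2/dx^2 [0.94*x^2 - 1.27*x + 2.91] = 1.88000000000000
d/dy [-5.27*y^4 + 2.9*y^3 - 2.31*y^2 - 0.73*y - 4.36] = -21.08*y^3 + 8.7*y^2 - 4.62*y - 0.73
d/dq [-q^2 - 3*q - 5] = -2*q - 3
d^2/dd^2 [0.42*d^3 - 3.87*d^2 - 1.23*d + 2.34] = 2.52*d - 7.74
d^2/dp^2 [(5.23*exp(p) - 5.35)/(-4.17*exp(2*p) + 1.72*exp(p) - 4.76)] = (-90.943947*exp(4*p) + 334.610808*exp(3*p) + 507.750876*exp(2*p) - 451.764496*exp(p) - 74.697728)*exp(p)/(72.511713*exp(6*p) - 89.726724*exp(5*p) + 285.323076*exp(4*p) - 209.932192*exp(3*p) + 325.692528*exp(2*p) - 116.913216*exp(p) + 107.850176)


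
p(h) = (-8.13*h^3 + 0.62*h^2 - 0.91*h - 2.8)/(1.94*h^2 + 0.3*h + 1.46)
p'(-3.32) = -4.51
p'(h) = (-3.88*h - 0.3)*(-8.13*h^3 + 0.62*h^2 - 0.91*h - 2.8)/(1.94*h^2 + 0.3*h + 1.46)^2 + (-24.39*h^2 + 1.24*h - 0.91)/(1.94*h^2 + 0.3*h + 1.46) = (-15.7722*h^4 - 4.878*h^3 - 33.658*h^2 + 12.6744*h - 0.4886)/(3.7636*h^4 + 1.164*h^3 + 5.7548*h^2 + 0.876*h + 2.1316)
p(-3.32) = 13.94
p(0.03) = -1.92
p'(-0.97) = -6.02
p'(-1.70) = -5.28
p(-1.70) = 6.17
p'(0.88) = -2.71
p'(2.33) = -4.22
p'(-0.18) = -1.78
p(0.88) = -2.68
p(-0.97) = 2.03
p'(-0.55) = -5.16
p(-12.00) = 51.03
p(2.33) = -8.23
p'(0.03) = -0.06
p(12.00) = -49.13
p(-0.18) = -1.75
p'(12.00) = -4.21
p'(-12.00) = -4.21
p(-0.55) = -0.40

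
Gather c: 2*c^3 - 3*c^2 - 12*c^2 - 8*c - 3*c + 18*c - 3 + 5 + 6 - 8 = 2*c^3 - 15*c^2 + 7*c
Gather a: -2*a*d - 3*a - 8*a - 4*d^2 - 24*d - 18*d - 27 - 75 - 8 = a*(-2*d - 11) - 4*d^2 - 42*d - 110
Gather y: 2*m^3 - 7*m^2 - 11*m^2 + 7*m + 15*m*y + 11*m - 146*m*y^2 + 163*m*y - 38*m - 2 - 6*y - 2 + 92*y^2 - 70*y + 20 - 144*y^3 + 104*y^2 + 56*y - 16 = 2*m^3 - 18*m^2 - 20*m - 144*y^3 + y^2*(196 - 146*m) + y*(178*m - 20)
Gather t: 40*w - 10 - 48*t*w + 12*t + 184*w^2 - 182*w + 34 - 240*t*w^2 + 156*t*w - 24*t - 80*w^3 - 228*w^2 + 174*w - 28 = t*(-240*w^2 + 108*w - 12) - 80*w^3 - 44*w^2 + 32*w - 4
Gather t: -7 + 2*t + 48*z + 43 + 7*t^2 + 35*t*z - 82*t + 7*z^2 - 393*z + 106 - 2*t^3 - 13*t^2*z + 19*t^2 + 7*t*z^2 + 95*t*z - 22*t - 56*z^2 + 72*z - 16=-2*t^3 + t^2*(26 - 13*z) + t*(7*z^2 + 130*z - 102) - 49*z^2 - 273*z + 126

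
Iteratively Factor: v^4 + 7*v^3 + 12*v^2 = (v + 4)*(v^3 + 3*v^2) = (v + 3)*(v + 4)*(v^2) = v*(v + 3)*(v + 4)*(v)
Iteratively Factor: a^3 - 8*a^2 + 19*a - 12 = (a - 4)*(a^2 - 4*a + 3) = (a - 4)*(a - 1)*(a - 3)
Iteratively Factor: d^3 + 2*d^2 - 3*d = (d - 1)*(d^2 + 3*d) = (d - 1)*(d + 3)*(d)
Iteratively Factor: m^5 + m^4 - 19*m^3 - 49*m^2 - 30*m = (m - 5)*(m^4 + 6*m^3 + 11*m^2 + 6*m) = (m - 5)*(m + 2)*(m^3 + 4*m^2 + 3*m) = m*(m - 5)*(m + 2)*(m^2 + 4*m + 3) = m*(m - 5)*(m + 2)*(m + 3)*(m + 1)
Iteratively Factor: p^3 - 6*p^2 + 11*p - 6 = (p - 1)*(p^2 - 5*p + 6) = (p - 3)*(p - 1)*(p - 2)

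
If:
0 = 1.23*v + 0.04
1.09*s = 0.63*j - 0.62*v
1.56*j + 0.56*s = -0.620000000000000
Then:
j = -0.33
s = -0.17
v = -0.03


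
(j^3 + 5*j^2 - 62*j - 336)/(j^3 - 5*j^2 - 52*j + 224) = (j + 6)/(j - 4)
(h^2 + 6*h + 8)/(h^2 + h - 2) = (h + 4)/(h - 1)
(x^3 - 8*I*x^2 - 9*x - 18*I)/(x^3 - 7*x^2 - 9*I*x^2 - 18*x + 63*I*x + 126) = (x + I)/(x - 7)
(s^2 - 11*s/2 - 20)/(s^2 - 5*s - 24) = (s + 5/2)/(s + 3)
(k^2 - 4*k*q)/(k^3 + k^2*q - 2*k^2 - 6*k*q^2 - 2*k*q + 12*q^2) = k*(k - 4*q)/(k^3 + k^2*q - 2*k^2 - 6*k*q^2 - 2*k*q + 12*q^2)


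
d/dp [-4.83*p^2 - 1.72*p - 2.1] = -9.66*p - 1.72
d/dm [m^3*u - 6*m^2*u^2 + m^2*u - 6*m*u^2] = u*(3*m^2 - 12*m*u + 2*m - 6*u)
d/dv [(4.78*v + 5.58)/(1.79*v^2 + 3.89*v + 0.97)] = (8.5562*v^2 + 18.5942*v - (3.58*v + 3.89)*(4.78*v + 5.58) + 4.6366)/(1.79*v^2 + 3.89*v + 0.97)^2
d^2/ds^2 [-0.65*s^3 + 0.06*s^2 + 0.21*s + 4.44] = 0.12 - 3.9*s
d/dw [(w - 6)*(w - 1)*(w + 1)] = 3*w^2 - 12*w - 1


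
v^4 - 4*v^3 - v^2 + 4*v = v*(v - 4)*(v - 1)*(v + 1)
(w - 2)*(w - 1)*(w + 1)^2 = w^4 - w^3 - 3*w^2 + w + 2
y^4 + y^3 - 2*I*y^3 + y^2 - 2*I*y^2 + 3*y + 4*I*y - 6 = (y - 1)*(y + 2)*(y - 3*I)*(y + I)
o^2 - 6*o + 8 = (o - 4)*(o - 2)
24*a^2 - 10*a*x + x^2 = (-6*a + x)*(-4*a + x)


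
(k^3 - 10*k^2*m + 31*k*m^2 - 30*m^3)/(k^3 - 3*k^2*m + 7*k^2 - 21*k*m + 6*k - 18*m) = (k^2 - 7*k*m + 10*m^2)/(k^2 + 7*k + 6)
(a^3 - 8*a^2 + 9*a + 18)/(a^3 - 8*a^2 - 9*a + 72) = (a^2 - 5*a - 6)/(a^2 - 5*a - 24)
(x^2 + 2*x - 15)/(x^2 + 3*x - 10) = (x - 3)/(x - 2)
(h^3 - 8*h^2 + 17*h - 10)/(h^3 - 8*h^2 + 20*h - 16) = (h^2 - 6*h + 5)/(h^2 - 6*h + 8)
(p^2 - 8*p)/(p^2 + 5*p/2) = 2*(p - 8)/(2*p + 5)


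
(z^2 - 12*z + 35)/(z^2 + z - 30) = (z - 7)/(z + 6)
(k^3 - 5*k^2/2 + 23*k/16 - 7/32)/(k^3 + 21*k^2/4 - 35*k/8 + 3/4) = (k - 7/4)/(k + 6)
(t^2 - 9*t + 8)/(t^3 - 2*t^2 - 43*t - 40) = (t - 1)/(t^2 + 6*t + 5)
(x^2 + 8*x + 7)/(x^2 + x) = (x + 7)/x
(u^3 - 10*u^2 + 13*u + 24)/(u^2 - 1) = (u^2 - 11*u + 24)/(u - 1)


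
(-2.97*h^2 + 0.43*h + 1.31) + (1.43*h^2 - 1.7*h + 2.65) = -1.54*h^2 - 1.27*h + 3.96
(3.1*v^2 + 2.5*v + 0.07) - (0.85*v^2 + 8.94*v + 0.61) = 2.25*v^2 - 6.44*v - 0.54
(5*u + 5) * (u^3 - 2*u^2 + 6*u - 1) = 5*u^4 - 5*u^3 + 20*u^2 + 25*u - 5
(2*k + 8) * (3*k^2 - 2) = 6*k^3 + 24*k^2 - 4*k - 16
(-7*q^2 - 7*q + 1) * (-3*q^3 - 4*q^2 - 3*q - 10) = 21*q^5 + 49*q^4 + 46*q^3 + 87*q^2 + 67*q - 10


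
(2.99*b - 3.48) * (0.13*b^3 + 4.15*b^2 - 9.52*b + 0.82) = 0.3887*b^4 + 11.9561*b^3 - 42.9068*b^2 + 35.5814*b - 2.8536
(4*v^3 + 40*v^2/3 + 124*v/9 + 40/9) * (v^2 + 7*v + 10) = 4*v^5 + 124*v^4/3 + 1324*v^3/9 + 2108*v^2/9 + 1520*v/9 + 400/9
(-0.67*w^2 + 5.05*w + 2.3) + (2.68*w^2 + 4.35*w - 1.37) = 2.01*w^2 + 9.4*w + 0.93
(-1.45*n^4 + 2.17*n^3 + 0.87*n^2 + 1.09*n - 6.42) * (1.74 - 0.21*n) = 0.3045*n^5 - 2.9787*n^4 + 3.5931*n^3 + 1.2849*n^2 + 3.2448*n - 11.1708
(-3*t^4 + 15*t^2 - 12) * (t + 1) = -3*t^5 - 3*t^4 + 15*t^3 + 15*t^2 - 12*t - 12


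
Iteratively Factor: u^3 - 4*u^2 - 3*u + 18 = (u - 3)*(u^2 - u - 6) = (u - 3)*(u + 2)*(u - 3)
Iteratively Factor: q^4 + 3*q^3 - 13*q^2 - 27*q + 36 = (q + 3)*(q^3 - 13*q + 12) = (q + 3)*(q + 4)*(q^2 - 4*q + 3) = (q - 1)*(q + 3)*(q + 4)*(q - 3)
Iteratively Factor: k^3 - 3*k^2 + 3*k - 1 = (k - 1)*(k^2 - 2*k + 1) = (k - 1)^2*(k - 1)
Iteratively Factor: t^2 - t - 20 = (t + 4)*(t - 5)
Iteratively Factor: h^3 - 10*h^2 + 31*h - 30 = (h - 2)*(h^2 - 8*h + 15) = (h - 5)*(h - 2)*(h - 3)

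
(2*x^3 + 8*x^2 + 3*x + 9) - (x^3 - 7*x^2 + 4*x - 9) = x^3 + 15*x^2 - x + 18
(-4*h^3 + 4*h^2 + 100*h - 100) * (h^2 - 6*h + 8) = -4*h^5 + 28*h^4 + 44*h^3 - 668*h^2 + 1400*h - 800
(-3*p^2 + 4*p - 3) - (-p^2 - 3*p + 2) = -2*p^2 + 7*p - 5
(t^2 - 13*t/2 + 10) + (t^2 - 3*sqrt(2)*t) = 2*t^2 - 13*t/2 - 3*sqrt(2)*t + 10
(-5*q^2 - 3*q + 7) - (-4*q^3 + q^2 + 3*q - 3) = 4*q^3 - 6*q^2 - 6*q + 10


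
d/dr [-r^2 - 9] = -2*r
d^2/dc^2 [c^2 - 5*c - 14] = 2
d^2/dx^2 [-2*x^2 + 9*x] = -4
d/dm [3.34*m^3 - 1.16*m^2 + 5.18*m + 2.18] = 10.02*m^2 - 2.32*m + 5.18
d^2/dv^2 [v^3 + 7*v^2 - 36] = 6*v + 14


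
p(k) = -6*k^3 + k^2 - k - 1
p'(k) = -18*k^2 + 2*k - 1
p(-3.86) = 362.83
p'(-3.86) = -276.91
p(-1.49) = 22.56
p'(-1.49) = -43.94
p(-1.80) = 39.03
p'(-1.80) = -62.92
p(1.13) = -9.51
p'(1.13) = -21.72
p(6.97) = -1991.04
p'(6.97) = -861.52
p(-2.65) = 120.33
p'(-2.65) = -132.70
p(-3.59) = 293.09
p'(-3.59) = -240.17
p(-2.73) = 131.26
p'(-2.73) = -140.61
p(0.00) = -1.00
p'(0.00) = -1.00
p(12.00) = -10237.00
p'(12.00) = -2569.00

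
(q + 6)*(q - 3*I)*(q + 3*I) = q^3 + 6*q^2 + 9*q + 54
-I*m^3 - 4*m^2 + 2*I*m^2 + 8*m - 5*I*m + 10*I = (m - 2)*(m - 5*I)*(-I*m + 1)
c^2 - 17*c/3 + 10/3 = (c - 5)*(c - 2/3)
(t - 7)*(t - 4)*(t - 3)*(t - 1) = t^4 - 15*t^3 + 75*t^2 - 145*t + 84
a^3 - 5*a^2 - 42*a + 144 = (a - 8)*(a - 3)*(a + 6)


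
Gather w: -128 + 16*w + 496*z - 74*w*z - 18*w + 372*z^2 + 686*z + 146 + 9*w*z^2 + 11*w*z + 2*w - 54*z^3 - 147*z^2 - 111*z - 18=w*(9*z^2 - 63*z) - 54*z^3 + 225*z^2 + 1071*z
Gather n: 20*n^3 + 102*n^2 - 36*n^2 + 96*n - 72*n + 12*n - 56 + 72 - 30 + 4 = 20*n^3 + 66*n^2 + 36*n - 10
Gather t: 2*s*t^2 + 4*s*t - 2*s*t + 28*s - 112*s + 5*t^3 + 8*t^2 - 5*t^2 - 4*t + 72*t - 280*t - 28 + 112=-84*s + 5*t^3 + t^2*(2*s + 3) + t*(2*s - 212) + 84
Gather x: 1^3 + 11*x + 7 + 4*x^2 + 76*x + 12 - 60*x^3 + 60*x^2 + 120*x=-60*x^3 + 64*x^2 + 207*x + 20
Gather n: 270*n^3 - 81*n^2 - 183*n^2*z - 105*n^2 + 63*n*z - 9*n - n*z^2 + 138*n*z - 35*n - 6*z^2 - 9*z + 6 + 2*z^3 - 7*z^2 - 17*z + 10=270*n^3 + n^2*(-183*z - 186) + n*(-z^2 + 201*z - 44) + 2*z^3 - 13*z^2 - 26*z + 16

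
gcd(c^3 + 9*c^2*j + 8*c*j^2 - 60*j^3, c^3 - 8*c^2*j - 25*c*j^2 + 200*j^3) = c + 5*j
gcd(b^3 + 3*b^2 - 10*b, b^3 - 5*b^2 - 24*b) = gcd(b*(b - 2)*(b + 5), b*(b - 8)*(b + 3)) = b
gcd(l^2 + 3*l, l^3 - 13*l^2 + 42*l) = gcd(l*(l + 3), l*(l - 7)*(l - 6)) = l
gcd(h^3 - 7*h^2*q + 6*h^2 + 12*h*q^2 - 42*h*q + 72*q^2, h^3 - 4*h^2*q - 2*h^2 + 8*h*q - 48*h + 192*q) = -h^2 + 4*h*q - 6*h + 24*q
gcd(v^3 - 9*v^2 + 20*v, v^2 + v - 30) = v - 5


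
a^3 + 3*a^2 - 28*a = a*(a - 4)*(a + 7)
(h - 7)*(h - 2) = h^2 - 9*h + 14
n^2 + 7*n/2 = n*(n + 7/2)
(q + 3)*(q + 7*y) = q^2 + 7*q*y + 3*q + 21*y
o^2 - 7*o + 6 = (o - 6)*(o - 1)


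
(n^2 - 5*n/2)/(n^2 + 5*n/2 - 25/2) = n/(n + 5)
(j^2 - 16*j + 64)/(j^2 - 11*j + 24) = (j - 8)/(j - 3)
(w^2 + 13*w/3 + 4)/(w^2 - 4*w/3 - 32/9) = 3*(w + 3)/(3*w - 8)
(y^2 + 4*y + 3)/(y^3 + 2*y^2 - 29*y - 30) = (y + 3)/(y^2 + y - 30)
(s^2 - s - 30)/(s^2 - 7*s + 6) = (s + 5)/(s - 1)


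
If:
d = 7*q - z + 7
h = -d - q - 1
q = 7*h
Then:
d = 7/57 - 8*z/57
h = z/57 - 8/57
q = 7*z/57 - 56/57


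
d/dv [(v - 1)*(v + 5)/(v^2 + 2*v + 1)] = 2*(7 - v)/(v^3 + 3*v^2 + 3*v + 1)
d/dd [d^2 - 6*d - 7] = 2*d - 6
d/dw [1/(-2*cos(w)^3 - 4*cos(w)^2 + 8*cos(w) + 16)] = (2 - 3*cos(w))*sin(w)/(2*(cos(w) - 2)^2*(cos(w) + 2)^3)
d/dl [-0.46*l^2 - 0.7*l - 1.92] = -0.92*l - 0.7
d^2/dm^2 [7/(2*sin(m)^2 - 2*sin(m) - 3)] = 14*(8*sin(m)^4 - 6*sin(m)^3 + 2*sin(m)^2 + 9*sin(m) - 10)/(2*sin(m) + cos(2*m) + 2)^3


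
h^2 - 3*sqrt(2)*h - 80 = (h - 8*sqrt(2))*(h + 5*sqrt(2))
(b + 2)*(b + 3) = b^2 + 5*b + 6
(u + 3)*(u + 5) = u^2 + 8*u + 15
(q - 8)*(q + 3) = q^2 - 5*q - 24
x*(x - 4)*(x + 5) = x^3 + x^2 - 20*x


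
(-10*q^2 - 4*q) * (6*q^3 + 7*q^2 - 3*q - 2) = -60*q^5 - 94*q^4 + 2*q^3 + 32*q^2 + 8*q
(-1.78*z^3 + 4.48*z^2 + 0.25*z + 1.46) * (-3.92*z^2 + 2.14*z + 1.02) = 6.9776*z^5 - 21.3708*z^4 + 6.7916*z^3 - 0.618599999999999*z^2 + 3.3794*z + 1.4892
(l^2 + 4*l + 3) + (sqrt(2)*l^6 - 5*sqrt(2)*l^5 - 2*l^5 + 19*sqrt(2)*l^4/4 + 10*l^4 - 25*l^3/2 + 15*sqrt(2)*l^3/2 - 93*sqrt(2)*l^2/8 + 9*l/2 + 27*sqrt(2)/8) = sqrt(2)*l^6 - 5*sqrt(2)*l^5 - 2*l^5 + 19*sqrt(2)*l^4/4 + 10*l^4 - 25*l^3/2 + 15*sqrt(2)*l^3/2 - 93*sqrt(2)*l^2/8 + l^2 + 17*l/2 + 3 + 27*sqrt(2)/8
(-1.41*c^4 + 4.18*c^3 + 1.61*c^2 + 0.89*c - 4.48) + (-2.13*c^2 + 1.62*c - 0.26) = -1.41*c^4 + 4.18*c^3 - 0.52*c^2 + 2.51*c - 4.74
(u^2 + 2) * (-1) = -u^2 - 2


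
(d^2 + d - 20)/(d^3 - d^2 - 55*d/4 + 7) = 4*(d + 5)/(4*d^2 + 12*d - 7)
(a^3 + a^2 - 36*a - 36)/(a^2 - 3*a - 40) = (-a^3 - a^2 + 36*a + 36)/(-a^2 + 3*a + 40)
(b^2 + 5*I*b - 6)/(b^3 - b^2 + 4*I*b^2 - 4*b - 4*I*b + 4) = (b + 3*I)/(b^2 + b*(-1 + 2*I) - 2*I)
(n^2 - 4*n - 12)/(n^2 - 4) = (n - 6)/(n - 2)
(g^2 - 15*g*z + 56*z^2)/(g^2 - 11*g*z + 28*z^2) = (-g + 8*z)/(-g + 4*z)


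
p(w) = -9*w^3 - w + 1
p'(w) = -27*w^2 - 1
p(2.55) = -150.78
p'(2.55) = -176.57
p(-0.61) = 3.65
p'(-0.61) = -11.05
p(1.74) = -48.15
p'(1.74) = -82.75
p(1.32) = -21.02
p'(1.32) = -48.04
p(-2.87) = 216.63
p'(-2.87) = -223.40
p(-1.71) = 47.71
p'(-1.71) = -79.95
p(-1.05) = 12.47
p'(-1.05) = -30.77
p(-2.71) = 182.83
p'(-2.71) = -199.29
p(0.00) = 1.00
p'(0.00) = -1.00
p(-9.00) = 6571.00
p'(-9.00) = -2188.00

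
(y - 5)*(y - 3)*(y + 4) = y^3 - 4*y^2 - 17*y + 60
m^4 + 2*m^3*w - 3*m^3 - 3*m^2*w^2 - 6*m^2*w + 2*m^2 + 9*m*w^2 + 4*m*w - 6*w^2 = (m - 2)*(m - 1)*(m - w)*(m + 3*w)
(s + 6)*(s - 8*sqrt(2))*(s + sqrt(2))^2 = s^4 - 6*sqrt(2)*s^3 + 6*s^3 - 36*sqrt(2)*s^2 - 30*s^2 - 180*s - 16*sqrt(2)*s - 96*sqrt(2)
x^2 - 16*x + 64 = (x - 8)^2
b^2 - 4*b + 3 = (b - 3)*(b - 1)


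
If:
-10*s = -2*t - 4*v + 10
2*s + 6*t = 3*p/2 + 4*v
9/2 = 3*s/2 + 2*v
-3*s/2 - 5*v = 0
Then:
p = 428/3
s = 5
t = 33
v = -3/2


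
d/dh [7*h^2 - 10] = 14*h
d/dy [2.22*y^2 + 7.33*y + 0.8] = 4.44*y + 7.33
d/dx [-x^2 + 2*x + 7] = 2 - 2*x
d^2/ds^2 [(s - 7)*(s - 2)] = 2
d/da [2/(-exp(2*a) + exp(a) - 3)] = (4*exp(a) - 2)*exp(a)/(exp(2*a) - exp(a) + 3)^2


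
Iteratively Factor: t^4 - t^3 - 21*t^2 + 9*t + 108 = (t - 3)*(t^3 + 2*t^2 - 15*t - 36) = (t - 3)*(t + 3)*(t^2 - t - 12) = (t - 3)*(t + 3)^2*(t - 4)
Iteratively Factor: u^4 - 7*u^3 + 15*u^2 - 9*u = (u - 3)*(u^3 - 4*u^2 + 3*u) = u*(u - 3)*(u^2 - 4*u + 3) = u*(u - 3)^2*(u - 1)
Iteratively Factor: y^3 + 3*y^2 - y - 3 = (y - 1)*(y^2 + 4*y + 3) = (y - 1)*(y + 1)*(y + 3)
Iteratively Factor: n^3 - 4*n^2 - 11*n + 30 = (n + 3)*(n^2 - 7*n + 10) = (n - 2)*(n + 3)*(n - 5)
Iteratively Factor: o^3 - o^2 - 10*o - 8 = (o + 2)*(o^2 - 3*o - 4) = (o + 1)*(o + 2)*(o - 4)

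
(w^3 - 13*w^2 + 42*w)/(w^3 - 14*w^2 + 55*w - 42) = w/(w - 1)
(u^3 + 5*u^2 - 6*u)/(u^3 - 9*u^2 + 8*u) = (u + 6)/(u - 8)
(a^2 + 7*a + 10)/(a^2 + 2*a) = (a + 5)/a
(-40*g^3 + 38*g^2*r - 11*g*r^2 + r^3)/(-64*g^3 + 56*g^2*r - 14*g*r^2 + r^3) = (-5*g + r)/(-8*g + r)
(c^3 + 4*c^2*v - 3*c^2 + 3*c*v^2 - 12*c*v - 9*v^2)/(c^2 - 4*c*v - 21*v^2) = (-c^2 - c*v + 3*c + 3*v)/(-c + 7*v)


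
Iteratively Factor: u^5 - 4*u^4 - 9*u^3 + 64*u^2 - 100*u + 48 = (u - 1)*(u^4 - 3*u^3 - 12*u^2 + 52*u - 48) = (u - 2)*(u - 1)*(u^3 - u^2 - 14*u + 24) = (u - 3)*(u - 2)*(u - 1)*(u^2 + 2*u - 8) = (u - 3)*(u - 2)*(u - 1)*(u + 4)*(u - 2)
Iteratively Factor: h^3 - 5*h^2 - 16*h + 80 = (h - 5)*(h^2 - 16) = (h - 5)*(h - 4)*(h + 4)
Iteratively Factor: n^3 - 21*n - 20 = (n + 4)*(n^2 - 4*n - 5) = (n + 1)*(n + 4)*(n - 5)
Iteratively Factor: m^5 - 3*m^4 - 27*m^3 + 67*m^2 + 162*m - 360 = (m + 3)*(m^4 - 6*m^3 - 9*m^2 + 94*m - 120) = (m - 2)*(m + 3)*(m^3 - 4*m^2 - 17*m + 60) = (m - 5)*(m - 2)*(m + 3)*(m^2 + m - 12) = (m - 5)*(m - 3)*(m - 2)*(m + 3)*(m + 4)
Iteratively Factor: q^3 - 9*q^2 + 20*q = (q)*(q^2 - 9*q + 20) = q*(q - 4)*(q - 5)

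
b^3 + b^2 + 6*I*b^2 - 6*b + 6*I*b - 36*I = (b - 2)*(b + 3)*(b + 6*I)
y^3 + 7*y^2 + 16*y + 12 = (y + 2)^2*(y + 3)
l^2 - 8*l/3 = l*(l - 8/3)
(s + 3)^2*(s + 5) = s^3 + 11*s^2 + 39*s + 45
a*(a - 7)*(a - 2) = a^3 - 9*a^2 + 14*a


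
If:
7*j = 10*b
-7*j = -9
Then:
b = 9/10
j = 9/7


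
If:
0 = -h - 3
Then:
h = -3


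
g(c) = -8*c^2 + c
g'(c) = 1 - 16*c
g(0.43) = -1.05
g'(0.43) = -5.88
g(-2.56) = -54.99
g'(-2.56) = 41.96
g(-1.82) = -28.32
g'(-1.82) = 30.12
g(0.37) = -0.73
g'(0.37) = -4.92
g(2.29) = -39.66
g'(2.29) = -35.64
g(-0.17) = -0.40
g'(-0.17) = 3.72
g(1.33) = -12.82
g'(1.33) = -20.28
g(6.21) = -302.30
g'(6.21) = -98.36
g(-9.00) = -657.00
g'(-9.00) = 145.00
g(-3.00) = -75.00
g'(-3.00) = 49.00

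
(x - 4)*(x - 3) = x^2 - 7*x + 12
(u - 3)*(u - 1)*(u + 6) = u^3 + 2*u^2 - 21*u + 18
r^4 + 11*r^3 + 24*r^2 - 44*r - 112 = (r - 2)*(r + 2)*(r + 4)*(r + 7)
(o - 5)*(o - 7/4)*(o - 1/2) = o^3 - 29*o^2/4 + 97*o/8 - 35/8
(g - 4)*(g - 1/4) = g^2 - 17*g/4 + 1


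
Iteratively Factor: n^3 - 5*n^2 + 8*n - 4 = (n - 1)*(n^2 - 4*n + 4) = (n - 2)*(n - 1)*(n - 2)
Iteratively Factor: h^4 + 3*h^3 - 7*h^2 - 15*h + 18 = (h - 2)*(h^3 + 5*h^2 + 3*h - 9) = (h - 2)*(h + 3)*(h^2 + 2*h - 3) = (h - 2)*(h + 3)^2*(h - 1)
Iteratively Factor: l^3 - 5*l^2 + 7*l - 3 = (l - 1)*(l^2 - 4*l + 3) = (l - 1)^2*(l - 3)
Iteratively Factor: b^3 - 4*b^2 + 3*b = (b - 1)*(b^2 - 3*b) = (b - 3)*(b - 1)*(b)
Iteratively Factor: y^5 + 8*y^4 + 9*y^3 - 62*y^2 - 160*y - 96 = (y + 4)*(y^4 + 4*y^3 - 7*y^2 - 34*y - 24) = (y + 2)*(y + 4)*(y^3 + 2*y^2 - 11*y - 12) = (y - 3)*(y + 2)*(y + 4)*(y^2 + 5*y + 4) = (y - 3)*(y + 1)*(y + 2)*(y + 4)*(y + 4)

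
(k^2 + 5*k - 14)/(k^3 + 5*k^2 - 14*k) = 1/k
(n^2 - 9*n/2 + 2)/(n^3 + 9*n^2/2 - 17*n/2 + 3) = (n - 4)/(n^2 + 5*n - 6)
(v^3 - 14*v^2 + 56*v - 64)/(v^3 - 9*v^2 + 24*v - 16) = (v^2 - 10*v + 16)/(v^2 - 5*v + 4)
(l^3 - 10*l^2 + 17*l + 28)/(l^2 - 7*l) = l - 3 - 4/l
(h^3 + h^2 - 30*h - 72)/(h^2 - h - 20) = (h^2 - 3*h - 18)/(h - 5)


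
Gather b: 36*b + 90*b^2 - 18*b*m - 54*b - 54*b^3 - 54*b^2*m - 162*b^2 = -54*b^3 + b^2*(-54*m - 72) + b*(-18*m - 18)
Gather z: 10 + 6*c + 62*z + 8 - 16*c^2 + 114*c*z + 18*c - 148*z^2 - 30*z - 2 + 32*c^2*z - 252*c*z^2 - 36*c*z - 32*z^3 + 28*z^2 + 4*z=-16*c^2 + 24*c - 32*z^3 + z^2*(-252*c - 120) + z*(32*c^2 + 78*c + 36) + 16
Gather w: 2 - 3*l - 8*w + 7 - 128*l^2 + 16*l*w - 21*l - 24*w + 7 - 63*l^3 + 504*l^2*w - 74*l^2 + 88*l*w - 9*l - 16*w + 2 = -63*l^3 - 202*l^2 - 33*l + w*(504*l^2 + 104*l - 48) + 18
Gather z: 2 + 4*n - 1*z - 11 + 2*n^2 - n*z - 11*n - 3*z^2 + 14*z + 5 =2*n^2 - 7*n - 3*z^2 + z*(13 - n) - 4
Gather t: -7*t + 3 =3 - 7*t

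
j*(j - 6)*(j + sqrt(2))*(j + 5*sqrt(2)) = j^4 - 6*j^3 + 6*sqrt(2)*j^3 - 36*sqrt(2)*j^2 + 10*j^2 - 60*j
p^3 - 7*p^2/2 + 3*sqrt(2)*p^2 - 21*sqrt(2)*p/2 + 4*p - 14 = (p - 7/2)*(p + sqrt(2))*(p + 2*sqrt(2))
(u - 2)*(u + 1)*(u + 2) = u^3 + u^2 - 4*u - 4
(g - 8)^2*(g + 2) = g^3 - 14*g^2 + 32*g + 128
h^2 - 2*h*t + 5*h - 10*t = (h + 5)*(h - 2*t)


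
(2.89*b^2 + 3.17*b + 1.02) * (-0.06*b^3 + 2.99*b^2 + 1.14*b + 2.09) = -0.1734*b^5 + 8.4509*b^4 + 12.7117*b^3 + 12.7037*b^2 + 7.7881*b + 2.1318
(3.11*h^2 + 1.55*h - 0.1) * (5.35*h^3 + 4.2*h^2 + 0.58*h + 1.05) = 16.6385*h^5 + 21.3545*h^4 + 7.7788*h^3 + 3.7445*h^2 + 1.5695*h - 0.105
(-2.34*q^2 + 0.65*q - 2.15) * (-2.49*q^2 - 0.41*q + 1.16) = 5.8266*q^4 - 0.6591*q^3 + 2.3726*q^2 + 1.6355*q - 2.494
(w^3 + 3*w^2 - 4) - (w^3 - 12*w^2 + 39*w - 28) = 15*w^2 - 39*w + 24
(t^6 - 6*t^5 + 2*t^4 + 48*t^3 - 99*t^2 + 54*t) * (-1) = -t^6 + 6*t^5 - 2*t^4 - 48*t^3 + 99*t^2 - 54*t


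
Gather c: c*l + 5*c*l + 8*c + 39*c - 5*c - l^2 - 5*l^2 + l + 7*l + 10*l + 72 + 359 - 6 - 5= c*(6*l + 42) - 6*l^2 + 18*l + 420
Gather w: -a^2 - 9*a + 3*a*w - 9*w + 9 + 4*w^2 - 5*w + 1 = -a^2 - 9*a + 4*w^2 + w*(3*a - 14) + 10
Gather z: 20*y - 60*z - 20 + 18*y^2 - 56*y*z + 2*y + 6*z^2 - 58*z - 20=18*y^2 + 22*y + 6*z^2 + z*(-56*y - 118) - 40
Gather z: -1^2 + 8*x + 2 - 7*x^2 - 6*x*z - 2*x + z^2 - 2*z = -7*x^2 + 6*x + z^2 + z*(-6*x - 2) + 1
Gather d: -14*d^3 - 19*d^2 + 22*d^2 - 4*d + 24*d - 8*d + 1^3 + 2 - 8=-14*d^3 + 3*d^2 + 12*d - 5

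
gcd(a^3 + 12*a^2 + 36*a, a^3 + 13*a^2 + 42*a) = a^2 + 6*a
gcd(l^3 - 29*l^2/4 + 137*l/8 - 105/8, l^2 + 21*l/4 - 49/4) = l - 7/4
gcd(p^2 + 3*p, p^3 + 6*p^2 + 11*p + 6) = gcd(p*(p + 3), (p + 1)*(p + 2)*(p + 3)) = p + 3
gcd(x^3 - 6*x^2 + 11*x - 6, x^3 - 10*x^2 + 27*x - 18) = x^2 - 4*x + 3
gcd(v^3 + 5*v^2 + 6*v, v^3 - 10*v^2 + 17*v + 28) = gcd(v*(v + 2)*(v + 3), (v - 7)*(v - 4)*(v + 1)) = 1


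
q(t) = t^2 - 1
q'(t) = 2*t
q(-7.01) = 48.14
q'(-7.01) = -14.02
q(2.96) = 7.76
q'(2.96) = 5.92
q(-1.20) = 0.44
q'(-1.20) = -2.40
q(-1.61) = 1.59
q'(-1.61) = -3.22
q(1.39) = 0.93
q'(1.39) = 2.78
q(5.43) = 28.48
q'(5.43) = 10.86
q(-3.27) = 9.69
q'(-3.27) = -6.54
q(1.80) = 2.24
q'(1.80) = 3.60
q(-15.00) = 224.00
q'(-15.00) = -30.00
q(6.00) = 35.00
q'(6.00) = 12.00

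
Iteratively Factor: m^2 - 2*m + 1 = (m - 1)*(m - 1)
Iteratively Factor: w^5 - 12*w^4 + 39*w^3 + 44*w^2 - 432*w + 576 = (w - 3)*(w^4 - 9*w^3 + 12*w^2 + 80*w - 192) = (w - 3)*(w + 3)*(w^3 - 12*w^2 + 48*w - 64) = (w - 4)*(w - 3)*(w + 3)*(w^2 - 8*w + 16) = (w - 4)^2*(w - 3)*(w + 3)*(w - 4)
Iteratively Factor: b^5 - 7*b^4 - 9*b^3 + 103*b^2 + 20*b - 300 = (b + 3)*(b^4 - 10*b^3 + 21*b^2 + 40*b - 100) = (b - 5)*(b + 3)*(b^3 - 5*b^2 - 4*b + 20) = (b - 5)*(b - 2)*(b + 3)*(b^2 - 3*b - 10) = (b - 5)*(b - 2)*(b + 2)*(b + 3)*(b - 5)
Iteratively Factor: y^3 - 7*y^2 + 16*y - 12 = (y - 2)*(y^2 - 5*y + 6) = (y - 3)*(y - 2)*(y - 2)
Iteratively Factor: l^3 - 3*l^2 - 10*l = (l - 5)*(l^2 + 2*l) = (l - 5)*(l + 2)*(l)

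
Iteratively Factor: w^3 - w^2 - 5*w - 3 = (w + 1)*(w^2 - 2*w - 3) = (w + 1)^2*(w - 3)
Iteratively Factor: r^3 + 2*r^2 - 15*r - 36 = (r + 3)*(r^2 - r - 12) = (r + 3)^2*(r - 4)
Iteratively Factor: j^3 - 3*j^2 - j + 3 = (j + 1)*(j^2 - 4*j + 3) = (j - 1)*(j + 1)*(j - 3)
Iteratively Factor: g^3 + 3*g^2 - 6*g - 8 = (g + 4)*(g^2 - g - 2) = (g - 2)*(g + 4)*(g + 1)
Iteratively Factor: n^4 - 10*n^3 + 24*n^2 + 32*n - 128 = (n - 4)*(n^3 - 6*n^2 + 32) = (n - 4)^2*(n^2 - 2*n - 8) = (n - 4)^2*(n + 2)*(n - 4)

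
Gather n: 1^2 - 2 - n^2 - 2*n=-n^2 - 2*n - 1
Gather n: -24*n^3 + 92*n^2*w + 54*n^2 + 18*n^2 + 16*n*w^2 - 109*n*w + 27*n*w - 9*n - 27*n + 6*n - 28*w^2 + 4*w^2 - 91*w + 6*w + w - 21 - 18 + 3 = -24*n^3 + n^2*(92*w + 72) + n*(16*w^2 - 82*w - 30) - 24*w^2 - 84*w - 36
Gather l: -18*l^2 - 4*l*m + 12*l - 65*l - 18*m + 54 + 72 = -18*l^2 + l*(-4*m - 53) - 18*m + 126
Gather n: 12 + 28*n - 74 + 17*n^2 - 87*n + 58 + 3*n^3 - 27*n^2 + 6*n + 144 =3*n^3 - 10*n^2 - 53*n + 140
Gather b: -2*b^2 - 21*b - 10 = -2*b^2 - 21*b - 10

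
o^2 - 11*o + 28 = (o - 7)*(o - 4)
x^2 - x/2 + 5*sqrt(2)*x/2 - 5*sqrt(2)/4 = (x - 1/2)*(x + 5*sqrt(2)/2)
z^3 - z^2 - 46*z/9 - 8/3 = (z - 3)*(z + 2/3)*(z + 4/3)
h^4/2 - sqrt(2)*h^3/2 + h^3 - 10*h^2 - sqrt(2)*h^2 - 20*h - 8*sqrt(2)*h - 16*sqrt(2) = (h/2 + sqrt(2))*(h + 2)*(h - 4*sqrt(2))*(h + sqrt(2))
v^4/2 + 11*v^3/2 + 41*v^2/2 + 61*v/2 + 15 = (v/2 + 1/2)*(v + 2)*(v + 3)*(v + 5)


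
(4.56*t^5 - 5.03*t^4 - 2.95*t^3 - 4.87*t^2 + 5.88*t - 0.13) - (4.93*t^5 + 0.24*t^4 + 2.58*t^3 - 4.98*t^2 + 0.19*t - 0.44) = -0.37*t^5 - 5.27*t^4 - 5.53*t^3 + 0.11*t^2 + 5.69*t + 0.31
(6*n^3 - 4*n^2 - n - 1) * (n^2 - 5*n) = 6*n^5 - 34*n^4 + 19*n^3 + 4*n^2 + 5*n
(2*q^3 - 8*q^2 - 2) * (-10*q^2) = -20*q^5 + 80*q^4 + 20*q^2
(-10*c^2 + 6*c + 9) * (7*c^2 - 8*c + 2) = -70*c^4 + 122*c^3 - 5*c^2 - 60*c + 18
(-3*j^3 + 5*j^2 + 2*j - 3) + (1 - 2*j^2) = -3*j^3 + 3*j^2 + 2*j - 2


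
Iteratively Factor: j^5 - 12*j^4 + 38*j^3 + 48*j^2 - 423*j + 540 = (j - 4)*(j^4 - 8*j^3 + 6*j^2 + 72*j - 135) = (j - 5)*(j - 4)*(j^3 - 3*j^2 - 9*j + 27) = (j - 5)*(j - 4)*(j + 3)*(j^2 - 6*j + 9) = (j - 5)*(j - 4)*(j - 3)*(j + 3)*(j - 3)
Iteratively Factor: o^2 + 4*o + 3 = (o + 3)*(o + 1)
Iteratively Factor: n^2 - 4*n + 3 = (n - 3)*(n - 1)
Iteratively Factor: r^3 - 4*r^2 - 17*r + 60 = (r + 4)*(r^2 - 8*r + 15) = (r - 5)*(r + 4)*(r - 3)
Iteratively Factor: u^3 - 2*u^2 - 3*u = (u + 1)*(u^2 - 3*u) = (u - 3)*(u + 1)*(u)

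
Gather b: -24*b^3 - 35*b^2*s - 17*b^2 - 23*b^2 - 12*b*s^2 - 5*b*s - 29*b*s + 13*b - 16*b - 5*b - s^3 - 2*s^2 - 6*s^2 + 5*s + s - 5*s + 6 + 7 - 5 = -24*b^3 + b^2*(-35*s - 40) + b*(-12*s^2 - 34*s - 8) - s^3 - 8*s^2 + s + 8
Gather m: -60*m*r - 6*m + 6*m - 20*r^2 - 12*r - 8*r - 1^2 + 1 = -60*m*r - 20*r^2 - 20*r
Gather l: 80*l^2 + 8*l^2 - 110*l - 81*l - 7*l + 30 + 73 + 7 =88*l^2 - 198*l + 110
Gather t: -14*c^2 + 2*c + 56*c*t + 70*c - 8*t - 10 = -14*c^2 + 72*c + t*(56*c - 8) - 10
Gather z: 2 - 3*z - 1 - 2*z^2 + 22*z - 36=-2*z^2 + 19*z - 35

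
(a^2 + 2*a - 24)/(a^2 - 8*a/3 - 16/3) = 3*(a + 6)/(3*a + 4)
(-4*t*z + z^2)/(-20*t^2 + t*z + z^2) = z/(5*t + z)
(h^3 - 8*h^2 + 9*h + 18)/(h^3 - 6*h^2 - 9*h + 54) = (h + 1)/(h + 3)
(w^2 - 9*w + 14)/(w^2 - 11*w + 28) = (w - 2)/(w - 4)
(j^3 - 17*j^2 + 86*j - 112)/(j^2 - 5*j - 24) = (j^2 - 9*j + 14)/(j + 3)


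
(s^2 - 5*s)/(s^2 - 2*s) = (s - 5)/(s - 2)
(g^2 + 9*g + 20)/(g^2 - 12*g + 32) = (g^2 + 9*g + 20)/(g^2 - 12*g + 32)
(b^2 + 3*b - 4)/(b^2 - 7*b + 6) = (b + 4)/(b - 6)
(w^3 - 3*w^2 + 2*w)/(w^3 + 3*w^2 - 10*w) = (w - 1)/(w + 5)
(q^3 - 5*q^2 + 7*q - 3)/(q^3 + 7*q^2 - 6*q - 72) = (q^2 - 2*q + 1)/(q^2 + 10*q + 24)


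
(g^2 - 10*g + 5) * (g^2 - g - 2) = g^4 - 11*g^3 + 13*g^2 + 15*g - 10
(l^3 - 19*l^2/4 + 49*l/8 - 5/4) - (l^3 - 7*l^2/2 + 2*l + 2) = -5*l^2/4 + 33*l/8 - 13/4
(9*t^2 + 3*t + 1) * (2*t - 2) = 18*t^3 - 12*t^2 - 4*t - 2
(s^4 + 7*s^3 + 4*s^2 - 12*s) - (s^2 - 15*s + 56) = s^4 + 7*s^3 + 3*s^2 + 3*s - 56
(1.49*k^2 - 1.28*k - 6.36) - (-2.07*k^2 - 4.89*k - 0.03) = 3.56*k^2 + 3.61*k - 6.33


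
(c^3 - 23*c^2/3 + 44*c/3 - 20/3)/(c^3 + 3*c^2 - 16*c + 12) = (3*c^2 - 17*c + 10)/(3*(c^2 + 5*c - 6))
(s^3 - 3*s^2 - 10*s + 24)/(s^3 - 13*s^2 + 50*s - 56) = (s + 3)/(s - 7)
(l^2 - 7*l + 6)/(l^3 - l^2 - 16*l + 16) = (l - 6)/(l^2 - 16)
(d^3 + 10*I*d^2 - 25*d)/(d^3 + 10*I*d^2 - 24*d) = (d^2 + 10*I*d - 25)/(d^2 + 10*I*d - 24)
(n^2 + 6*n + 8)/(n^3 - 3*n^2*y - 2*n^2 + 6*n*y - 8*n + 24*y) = (-n - 4)/(-n^2 + 3*n*y + 4*n - 12*y)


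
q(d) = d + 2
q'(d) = 1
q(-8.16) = -6.16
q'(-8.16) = 1.00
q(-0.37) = 1.63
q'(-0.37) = 1.00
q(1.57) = 3.57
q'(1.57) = 1.00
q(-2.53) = -0.53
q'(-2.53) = 1.00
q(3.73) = 5.73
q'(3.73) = 1.00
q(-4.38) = -2.38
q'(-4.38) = 1.00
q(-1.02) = 0.98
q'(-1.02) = 1.00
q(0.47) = 2.47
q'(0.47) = 1.00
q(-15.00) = -13.00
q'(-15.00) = 1.00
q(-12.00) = -10.00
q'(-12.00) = 1.00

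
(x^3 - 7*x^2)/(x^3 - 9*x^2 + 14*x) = x/(x - 2)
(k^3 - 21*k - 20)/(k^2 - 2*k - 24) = (k^2 - 4*k - 5)/(k - 6)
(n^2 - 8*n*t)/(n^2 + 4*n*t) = (n - 8*t)/(n + 4*t)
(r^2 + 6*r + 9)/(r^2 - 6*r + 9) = (r^2 + 6*r + 9)/(r^2 - 6*r + 9)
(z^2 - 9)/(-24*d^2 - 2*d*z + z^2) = (9 - z^2)/(24*d^2 + 2*d*z - z^2)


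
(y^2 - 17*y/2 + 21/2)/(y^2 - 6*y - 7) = (y - 3/2)/(y + 1)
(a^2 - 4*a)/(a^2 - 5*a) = (a - 4)/(a - 5)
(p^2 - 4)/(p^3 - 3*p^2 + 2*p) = (p + 2)/(p*(p - 1))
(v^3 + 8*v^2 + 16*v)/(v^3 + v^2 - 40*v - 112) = v/(v - 7)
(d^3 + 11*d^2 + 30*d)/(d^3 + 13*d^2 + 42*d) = (d + 5)/(d + 7)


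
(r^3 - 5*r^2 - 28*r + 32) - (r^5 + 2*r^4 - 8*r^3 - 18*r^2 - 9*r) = -r^5 - 2*r^4 + 9*r^3 + 13*r^2 - 19*r + 32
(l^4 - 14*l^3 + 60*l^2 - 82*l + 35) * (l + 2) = l^5 - 12*l^4 + 32*l^3 + 38*l^2 - 129*l + 70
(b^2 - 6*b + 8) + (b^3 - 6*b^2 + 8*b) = b^3 - 5*b^2 + 2*b + 8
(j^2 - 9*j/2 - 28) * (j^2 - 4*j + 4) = j^4 - 17*j^3/2 - 6*j^2 + 94*j - 112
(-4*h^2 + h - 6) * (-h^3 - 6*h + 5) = 4*h^5 - h^4 + 30*h^3 - 26*h^2 + 41*h - 30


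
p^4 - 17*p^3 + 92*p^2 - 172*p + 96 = (p - 8)*(p - 6)*(p - 2)*(p - 1)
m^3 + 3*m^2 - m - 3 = (m - 1)*(m + 1)*(m + 3)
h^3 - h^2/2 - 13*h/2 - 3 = (h - 3)*(h + 1/2)*(h + 2)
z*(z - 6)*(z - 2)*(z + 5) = z^4 - 3*z^3 - 28*z^2 + 60*z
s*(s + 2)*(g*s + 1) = g*s^3 + 2*g*s^2 + s^2 + 2*s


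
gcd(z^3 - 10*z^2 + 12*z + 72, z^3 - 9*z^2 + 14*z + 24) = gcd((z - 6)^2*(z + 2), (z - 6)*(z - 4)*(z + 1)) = z - 6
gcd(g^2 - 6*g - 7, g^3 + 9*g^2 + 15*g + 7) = g + 1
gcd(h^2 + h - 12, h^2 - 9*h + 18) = h - 3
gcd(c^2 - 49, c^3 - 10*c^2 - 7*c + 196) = c - 7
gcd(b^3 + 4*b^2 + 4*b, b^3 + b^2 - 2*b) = b^2 + 2*b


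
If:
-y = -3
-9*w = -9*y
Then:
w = 3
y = 3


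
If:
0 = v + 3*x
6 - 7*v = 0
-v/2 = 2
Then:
No Solution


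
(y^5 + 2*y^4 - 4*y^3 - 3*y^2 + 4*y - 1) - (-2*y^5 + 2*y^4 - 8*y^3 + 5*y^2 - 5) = 3*y^5 + 4*y^3 - 8*y^2 + 4*y + 4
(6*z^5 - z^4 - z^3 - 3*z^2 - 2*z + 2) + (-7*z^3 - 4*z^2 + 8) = 6*z^5 - z^4 - 8*z^3 - 7*z^2 - 2*z + 10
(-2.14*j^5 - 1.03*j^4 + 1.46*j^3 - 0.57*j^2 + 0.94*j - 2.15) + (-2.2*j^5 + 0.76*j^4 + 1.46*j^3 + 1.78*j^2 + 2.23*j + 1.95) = -4.34*j^5 - 0.27*j^4 + 2.92*j^3 + 1.21*j^2 + 3.17*j - 0.2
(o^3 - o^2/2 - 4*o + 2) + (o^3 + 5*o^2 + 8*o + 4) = 2*o^3 + 9*o^2/2 + 4*o + 6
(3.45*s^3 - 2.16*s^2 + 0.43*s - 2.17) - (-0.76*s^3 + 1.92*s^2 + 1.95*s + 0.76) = 4.21*s^3 - 4.08*s^2 - 1.52*s - 2.93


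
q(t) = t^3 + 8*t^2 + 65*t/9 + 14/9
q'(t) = 3*t^2 + 16*t + 65/9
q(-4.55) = 40.12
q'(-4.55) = -3.47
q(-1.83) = 9.00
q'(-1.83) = -12.01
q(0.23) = 3.65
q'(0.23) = 11.06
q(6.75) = 722.35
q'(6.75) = 251.91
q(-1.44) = 4.76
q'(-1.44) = -9.60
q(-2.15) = 13.07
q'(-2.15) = -13.31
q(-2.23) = 14.14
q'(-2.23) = -13.54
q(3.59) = 176.86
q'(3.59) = 103.33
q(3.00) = 122.22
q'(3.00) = 82.22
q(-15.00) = -1681.78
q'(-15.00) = 442.22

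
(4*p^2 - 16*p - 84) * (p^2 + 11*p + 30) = 4*p^4 + 28*p^3 - 140*p^2 - 1404*p - 2520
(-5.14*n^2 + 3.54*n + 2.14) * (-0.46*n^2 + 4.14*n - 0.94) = 2.3644*n^4 - 22.908*n^3 + 18.5028*n^2 + 5.532*n - 2.0116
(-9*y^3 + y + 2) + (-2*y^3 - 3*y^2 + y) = -11*y^3 - 3*y^2 + 2*y + 2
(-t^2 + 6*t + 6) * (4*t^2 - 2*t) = -4*t^4 + 26*t^3 + 12*t^2 - 12*t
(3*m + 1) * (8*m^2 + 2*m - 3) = 24*m^3 + 14*m^2 - 7*m - 3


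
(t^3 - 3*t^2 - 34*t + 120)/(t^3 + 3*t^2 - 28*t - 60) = (t - 4)/(t + 2)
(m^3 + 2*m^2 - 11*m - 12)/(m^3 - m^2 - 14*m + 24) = (m + 1)/(m - 2)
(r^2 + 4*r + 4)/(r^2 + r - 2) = (r + 2)/(r - 1)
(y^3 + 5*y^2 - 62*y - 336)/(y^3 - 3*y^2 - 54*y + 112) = (y + 6)/(y - 2)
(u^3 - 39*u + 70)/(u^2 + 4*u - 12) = (u^2 + 2*u - 35)/(u + 6)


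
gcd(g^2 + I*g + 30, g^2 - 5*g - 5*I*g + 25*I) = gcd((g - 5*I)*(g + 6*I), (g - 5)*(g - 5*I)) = g - 5*I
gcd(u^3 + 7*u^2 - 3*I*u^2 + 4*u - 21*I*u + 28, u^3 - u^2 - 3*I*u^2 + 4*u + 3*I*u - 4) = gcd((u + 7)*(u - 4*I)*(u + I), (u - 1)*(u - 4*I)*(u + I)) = u^2 - 3*I*u + 4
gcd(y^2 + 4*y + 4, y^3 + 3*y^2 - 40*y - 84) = y + 2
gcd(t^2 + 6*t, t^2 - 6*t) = t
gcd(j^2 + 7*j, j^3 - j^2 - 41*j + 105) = j + 7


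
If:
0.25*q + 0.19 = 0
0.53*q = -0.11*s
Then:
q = -0.76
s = 3.66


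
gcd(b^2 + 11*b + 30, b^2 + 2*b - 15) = b + 5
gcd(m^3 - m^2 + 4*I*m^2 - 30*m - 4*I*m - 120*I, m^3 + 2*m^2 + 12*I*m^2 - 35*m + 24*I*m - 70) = 1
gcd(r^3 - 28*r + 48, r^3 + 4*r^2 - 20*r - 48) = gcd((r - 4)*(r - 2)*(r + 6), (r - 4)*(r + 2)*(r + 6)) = r^2 + 2*r - 24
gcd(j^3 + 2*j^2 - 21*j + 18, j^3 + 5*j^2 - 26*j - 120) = j + 6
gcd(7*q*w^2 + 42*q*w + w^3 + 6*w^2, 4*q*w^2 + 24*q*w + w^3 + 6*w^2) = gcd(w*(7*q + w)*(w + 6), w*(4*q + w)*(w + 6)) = w^2 + 6*w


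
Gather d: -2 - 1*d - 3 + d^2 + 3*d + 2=d^2 + 2*d - 3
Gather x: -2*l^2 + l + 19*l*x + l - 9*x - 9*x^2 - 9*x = -2*l^2 + 2*l - 9*x^2 + x*(19*l - 18)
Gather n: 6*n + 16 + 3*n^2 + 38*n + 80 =3*n^2 + 44*n + 96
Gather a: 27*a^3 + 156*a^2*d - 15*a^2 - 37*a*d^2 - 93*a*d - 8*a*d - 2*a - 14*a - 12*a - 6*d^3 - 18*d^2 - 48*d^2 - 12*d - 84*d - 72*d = 27*a^3 + a^2*(156*d - 15) + a*(-37*d^2 - 101*d - 28) - 6*d^3 - 66*d^2 - 168*d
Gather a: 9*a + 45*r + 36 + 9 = 9*a + 45*r + 45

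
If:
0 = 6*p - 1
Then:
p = 1/6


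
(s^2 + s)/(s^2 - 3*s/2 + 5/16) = 16*s*(s + 1)/(16*s^2 - 24*s + 5)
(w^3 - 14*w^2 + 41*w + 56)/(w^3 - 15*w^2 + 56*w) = (w + 1)/w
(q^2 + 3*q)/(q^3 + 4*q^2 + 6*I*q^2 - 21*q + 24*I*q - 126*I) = (q^2 + 3*q)/(q^3 + q^2*(4 + 6*I) + q*(-21 + 24*I) - 126*I)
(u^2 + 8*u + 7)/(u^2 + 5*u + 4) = (u + 7)/(u + 4)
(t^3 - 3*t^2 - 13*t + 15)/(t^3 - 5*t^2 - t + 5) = (t + 3)/(t + 1)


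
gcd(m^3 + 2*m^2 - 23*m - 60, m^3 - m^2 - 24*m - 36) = m + 3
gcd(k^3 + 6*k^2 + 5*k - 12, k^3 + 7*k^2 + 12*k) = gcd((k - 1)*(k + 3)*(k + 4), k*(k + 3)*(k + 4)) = k^2 + 7*k + 12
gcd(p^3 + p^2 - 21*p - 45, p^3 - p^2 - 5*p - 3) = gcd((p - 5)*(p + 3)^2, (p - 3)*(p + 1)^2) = 1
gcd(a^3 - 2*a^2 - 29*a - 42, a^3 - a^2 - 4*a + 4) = a + 2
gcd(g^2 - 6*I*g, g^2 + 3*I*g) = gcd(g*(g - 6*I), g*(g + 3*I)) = g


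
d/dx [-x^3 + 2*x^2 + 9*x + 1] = -3*x^2 + 4*x + 9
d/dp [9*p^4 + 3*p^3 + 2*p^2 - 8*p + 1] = 36*p^3 + 9*p^2 + 4*p - 8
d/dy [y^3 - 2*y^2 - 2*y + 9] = 3*y^2 - 4*y - 2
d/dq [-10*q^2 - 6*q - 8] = -20*q - 6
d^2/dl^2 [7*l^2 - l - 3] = 14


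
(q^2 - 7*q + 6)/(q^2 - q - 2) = (-q^2 + 7*q - 6)/(-q^2 + q + 2)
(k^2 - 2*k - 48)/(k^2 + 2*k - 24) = (k - 8)/(k - 4)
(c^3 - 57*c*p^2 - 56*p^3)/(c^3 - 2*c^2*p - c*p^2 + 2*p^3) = (c^2 - c*p - 56*p^2)/(c^2 - 3*c*p + 2*p^2)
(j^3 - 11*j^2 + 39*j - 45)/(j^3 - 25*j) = (j^2 - 6*j + 9)/(j*(j + 5))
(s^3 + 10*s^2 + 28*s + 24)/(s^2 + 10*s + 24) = (s^2 + 4*s + 4)/(s + 4)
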